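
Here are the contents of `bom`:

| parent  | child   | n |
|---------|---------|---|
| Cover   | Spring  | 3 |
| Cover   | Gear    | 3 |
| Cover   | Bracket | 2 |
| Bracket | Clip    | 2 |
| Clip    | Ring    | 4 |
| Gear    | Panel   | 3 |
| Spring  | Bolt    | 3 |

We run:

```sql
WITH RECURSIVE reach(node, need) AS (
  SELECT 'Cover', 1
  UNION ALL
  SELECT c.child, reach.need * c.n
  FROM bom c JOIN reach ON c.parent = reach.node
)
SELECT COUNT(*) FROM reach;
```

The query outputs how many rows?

8

Base: (Cover, need=1).
Iteration 1: components of {Cover} -> Bracket = 1*2 = 2, Gear = 1*3 = 3, Spring = 1*3 = 3.
Iteration 2: components of {Bracket,Gear,Spring} -> Bolt = 3*3 = 9, Clip = 2*2 = 4, Panel = 3*3 = 9.
Iteration 3: components of {Bolt,Clip,Panel} -> Ring = 4*4 = 16.
Iteration 4: no further components; recursion stops.
Total rows emitted: 8.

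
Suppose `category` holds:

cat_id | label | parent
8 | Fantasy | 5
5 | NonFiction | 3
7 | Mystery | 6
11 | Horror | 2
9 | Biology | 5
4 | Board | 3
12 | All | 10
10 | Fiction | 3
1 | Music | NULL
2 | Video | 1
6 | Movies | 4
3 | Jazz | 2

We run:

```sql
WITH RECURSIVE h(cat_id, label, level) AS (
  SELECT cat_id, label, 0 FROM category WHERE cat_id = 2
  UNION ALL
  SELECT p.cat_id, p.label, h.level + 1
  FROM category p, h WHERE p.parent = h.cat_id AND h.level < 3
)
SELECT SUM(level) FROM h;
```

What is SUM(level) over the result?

20

Base: cat_id=2 (Video) at level 0.
Iteration 1: rows with parent in {2} -> Jazz (id 3, level 1), Horror (id 11, level 1).
Iteration 2: rows with parent in {3,11} -> Board (id 4, level 2), NonFiction (id 5, level 2), Fiction (id 10, level 2).
Iteration 3: rows with parent in {4,5,10} -> Movies (id 6, level 3), Fantasy (id 8, level 3), Biology (id 9, level 3), All (id 12, level 3).
Iteration 4: level < 3 fails for all current rows; recursion stops.
SUM(level) = 0 + 1 + 1 + 2 + 2 + 2 + 3 + 3 + 3 + 3 = 20.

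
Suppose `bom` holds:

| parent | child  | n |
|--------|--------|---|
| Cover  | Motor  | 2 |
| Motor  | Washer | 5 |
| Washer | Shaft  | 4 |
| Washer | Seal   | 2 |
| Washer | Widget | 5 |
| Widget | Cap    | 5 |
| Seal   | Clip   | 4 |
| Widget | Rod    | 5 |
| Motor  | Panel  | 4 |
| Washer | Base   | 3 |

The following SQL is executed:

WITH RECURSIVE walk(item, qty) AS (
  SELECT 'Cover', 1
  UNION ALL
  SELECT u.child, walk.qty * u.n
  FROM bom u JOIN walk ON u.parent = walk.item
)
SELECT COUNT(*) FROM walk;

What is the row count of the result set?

11

Base: (Cover, qty=1).
Iteration 1: components of {Cover} -> Motor = 1*2 = 2.
Iteration 2: components of {Motor} -> Panel = 2*4 = 8, Washer = 2*5 = 10.
Iteration 3: components of {Panel,Washer} -> Base = 10*3 = 30, Seal = 10*2 = 20, Shaft = 10*4 = 40, Widget = 10*5 = 50.
Iteration 4: components of {Base,Seal,Shaft,Widget} -> Cap = 50*5 = 250, Clip = 20*4 = 80, Rod = 50*5 = 250.
Iteration 5: no further components; recursion stops.
Total rows emitted: 11.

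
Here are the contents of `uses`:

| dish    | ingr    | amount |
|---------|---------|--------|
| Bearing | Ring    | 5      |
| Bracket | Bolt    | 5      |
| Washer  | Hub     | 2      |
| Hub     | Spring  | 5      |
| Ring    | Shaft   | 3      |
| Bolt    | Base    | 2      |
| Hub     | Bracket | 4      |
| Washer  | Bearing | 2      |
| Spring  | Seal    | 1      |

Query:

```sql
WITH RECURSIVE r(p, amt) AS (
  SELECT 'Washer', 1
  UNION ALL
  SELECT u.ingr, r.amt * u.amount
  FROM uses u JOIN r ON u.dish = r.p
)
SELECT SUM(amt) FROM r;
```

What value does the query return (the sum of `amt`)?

193

Base: (Washer, amt=1).
Iteration 1: components of {Washer} -> Bearing = 1*2 = 2, Hub = 1*2 = 2.
Iteration 2: components of {Bearing,Hub} -> Bracket = 2*4 = 8, Ring = 2*5 = 10, Spring = 2*5 = 10.
Iteration 3: components of {Bracket,Ring,Spring} -> Bolt = 8*5 = 40, Seal = 10*1 = 10, Shaft = 10*3 = 30.
Iteration 4: components of {Bolt,Seal,Shaft} -> Base = 40*2 = 80.
Iteration 5: no further components; recursion stops.
SUM(amt) = 1 + 2 + 2 + 8 + 10 + 10 + 40 + 10 + 30 + 80 = 193.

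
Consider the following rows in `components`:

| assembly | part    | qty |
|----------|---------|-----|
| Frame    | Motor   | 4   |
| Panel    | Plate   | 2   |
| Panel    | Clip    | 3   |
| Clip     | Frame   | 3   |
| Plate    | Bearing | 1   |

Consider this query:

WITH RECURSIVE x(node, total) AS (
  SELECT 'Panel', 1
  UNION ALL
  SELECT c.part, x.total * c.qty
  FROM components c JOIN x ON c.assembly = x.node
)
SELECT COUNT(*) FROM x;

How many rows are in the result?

6

Base: (Panel, total=1).
Iteration 1: components of {Panel} -> Clip = 1*3 = 3, Plate = 1*2 = 2.
Iteration 2: components of {Clip,Plate} -> Bearing = 2*1 = 2, Frame = 3*3 = 9.
Iteration 3: components of {Bearing,Frame} -> Motor = 9*4 = 36.
Iteration 4: no further components; recursion stops.
Total rows emitted: 6.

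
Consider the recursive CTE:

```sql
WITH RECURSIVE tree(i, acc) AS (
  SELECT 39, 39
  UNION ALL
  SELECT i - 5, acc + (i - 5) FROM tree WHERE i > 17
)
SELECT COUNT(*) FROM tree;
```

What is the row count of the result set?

Base: i=39, acc=39.
Iteration 1: 39 > 17 holds -> i = 39 - 5 = 34, acc = 39 + 34 = 73.
Iteration 2: 34 > 17 holds -> i = 34 - 5 = 29, acc = 73 + 29 = 102.
Iteration 3: 29 > 17 holds -> i = 29 - 5 = 24, acc = 102 + 24 = 126.
Iteration 4: 24 > 17 holds -> i = 24 - 5 = 19, acc = 126 + 19 = 145.
Iteration 5: 19 > 17 holds -> i = 19 - 5 = 14, acc = 145 + 14 = 159.
Iteration 6: 14 > 17 fails; recursion stops.
Total rows emitted: 6.

6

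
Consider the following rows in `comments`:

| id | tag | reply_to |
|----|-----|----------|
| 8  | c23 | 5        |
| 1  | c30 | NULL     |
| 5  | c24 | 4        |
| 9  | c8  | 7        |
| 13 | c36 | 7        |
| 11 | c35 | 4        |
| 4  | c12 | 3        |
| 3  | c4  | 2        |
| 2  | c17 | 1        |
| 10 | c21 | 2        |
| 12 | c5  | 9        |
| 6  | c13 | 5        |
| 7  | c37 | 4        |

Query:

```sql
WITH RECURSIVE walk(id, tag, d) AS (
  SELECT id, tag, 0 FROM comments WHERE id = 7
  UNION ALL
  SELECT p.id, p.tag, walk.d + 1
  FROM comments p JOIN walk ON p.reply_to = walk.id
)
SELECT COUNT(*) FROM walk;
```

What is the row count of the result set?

Base: id=7 (c37) at d 0.
Iteration 1: rows with reply_to in {7} -> c8 (id 9, d 1), c36 (id 13, d 1).
Iteration 2: rows with reply_to in {9,13} -> c5 (id 12, d 2).
Iteration 3: no rows with reply_to in {12}; recursion stops.
Total rows emitted: 4.

4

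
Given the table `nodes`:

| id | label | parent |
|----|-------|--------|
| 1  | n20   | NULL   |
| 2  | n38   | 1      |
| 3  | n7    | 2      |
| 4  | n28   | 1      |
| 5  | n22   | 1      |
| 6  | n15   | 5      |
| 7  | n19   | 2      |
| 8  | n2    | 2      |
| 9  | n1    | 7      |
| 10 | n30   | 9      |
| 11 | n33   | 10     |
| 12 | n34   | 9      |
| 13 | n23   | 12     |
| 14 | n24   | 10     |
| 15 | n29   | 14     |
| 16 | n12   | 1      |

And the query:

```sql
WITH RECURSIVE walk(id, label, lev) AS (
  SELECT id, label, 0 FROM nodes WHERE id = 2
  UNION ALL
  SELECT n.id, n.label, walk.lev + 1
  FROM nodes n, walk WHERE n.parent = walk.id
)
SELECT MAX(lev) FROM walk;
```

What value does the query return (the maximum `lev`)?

5

Base: id=2 (n38) at lev 0.
Iteration 1: rows with parent in {2} -> n7 (id 3, lev 1), n19 (id 7, lev 1), n2 (id 8, lev 1).
Iteration 2: rows with parent in {3,7,8} -> n1 (id 9, lev 2).
Iteration 3: rows with parent in {9} -> n30 (id 10, lev 3), n34 (id 12, lev 3).
Iteration 4: rows with parent in {10,12} -> n33 (id 11, lev 4), n23 (id 13, lev 4), n24 (id 14, lev 4).
Iteration 5: rows with parent in {11,13,14} -> n29 (id 15, lev 5).
Iteration 6: no rows with parent in {15}; recursion stops.
lev values: 0, 1, 1, 1, 2, 3, 3, 4, 4, 4, 5; the maximum is 5.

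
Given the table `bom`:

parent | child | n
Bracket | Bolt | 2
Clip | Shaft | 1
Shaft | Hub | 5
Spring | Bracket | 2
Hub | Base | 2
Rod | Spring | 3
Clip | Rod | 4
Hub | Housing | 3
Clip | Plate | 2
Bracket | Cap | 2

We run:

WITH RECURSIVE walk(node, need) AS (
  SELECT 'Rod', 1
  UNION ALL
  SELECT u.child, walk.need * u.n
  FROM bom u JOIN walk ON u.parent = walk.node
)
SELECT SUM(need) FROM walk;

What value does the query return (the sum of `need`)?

Base: (Rod, need=1).
Iteration 1: components of {Rod} -> Spring = 1*3 = 3.
Iteration 2: components of {Spring} -> Bracket = 3*2 = 6.
Iteration 3: components of {Bracket} -> Bolt = 6*2 = 12, Cap = 6*2 = 12.
Iteration 4: no further components; recursion stops.
SUM(need) = 1 + 3 + 6 + 12 + 12 = 34.

34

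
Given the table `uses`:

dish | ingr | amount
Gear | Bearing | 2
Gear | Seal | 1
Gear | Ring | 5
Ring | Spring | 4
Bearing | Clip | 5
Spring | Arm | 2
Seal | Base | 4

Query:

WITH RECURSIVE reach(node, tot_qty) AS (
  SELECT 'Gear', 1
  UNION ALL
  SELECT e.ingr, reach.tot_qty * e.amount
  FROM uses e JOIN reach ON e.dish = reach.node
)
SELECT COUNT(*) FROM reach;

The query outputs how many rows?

8

Base: (Gear, tot_qty=1).
Iteration 1: components of {Gear} -> Bearing = 1*2 = 2, Ring = 1*5 = 5, Seal = 1*1 = 1.
Iteration 2: components of {Bearing,Ring,Seal} -> Base = 1*4 = 4, Clip = 2*5 = 10, Spring = 5*4 = 20.
Iteration 3: components of {Base,Clip,Spring} -> Arm = 20*2 = 40.
Iteration 4: no further components; recursion stops.
Total rows emitted: 8.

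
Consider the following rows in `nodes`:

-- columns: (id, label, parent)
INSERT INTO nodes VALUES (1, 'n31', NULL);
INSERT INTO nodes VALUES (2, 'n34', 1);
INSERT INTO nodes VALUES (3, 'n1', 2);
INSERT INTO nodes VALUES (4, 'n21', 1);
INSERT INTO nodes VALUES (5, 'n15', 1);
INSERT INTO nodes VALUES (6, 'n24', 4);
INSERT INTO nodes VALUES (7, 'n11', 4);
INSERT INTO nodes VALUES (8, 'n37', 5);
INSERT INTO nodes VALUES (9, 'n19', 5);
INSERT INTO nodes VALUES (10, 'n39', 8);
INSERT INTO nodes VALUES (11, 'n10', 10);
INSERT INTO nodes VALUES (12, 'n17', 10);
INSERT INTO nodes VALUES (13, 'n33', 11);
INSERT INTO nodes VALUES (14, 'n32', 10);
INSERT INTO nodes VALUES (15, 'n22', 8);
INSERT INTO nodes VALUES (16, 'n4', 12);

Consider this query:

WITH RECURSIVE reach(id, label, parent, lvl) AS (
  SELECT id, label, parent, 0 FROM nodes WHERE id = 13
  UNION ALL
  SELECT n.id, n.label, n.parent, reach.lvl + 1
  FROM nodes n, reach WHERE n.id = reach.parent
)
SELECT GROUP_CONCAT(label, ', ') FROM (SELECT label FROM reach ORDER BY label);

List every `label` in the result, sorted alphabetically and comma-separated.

n10, n15, n31, n33, n37, n39

Base: id=13 (n33), parent=11, lvl 0.
Iteration 1: join on id=11 -> n10 (id 11, parent=10, lvl 1).
Iteration 2: join on id=10 -> n39 (id 10, parent=8, lvl 2).
Iteration 3: join on id=8 -> n37 (id 8, parent=5, lvl 3).
Iteration 4: join on id=5 -> n15 (id 5, parent=1, lvl 4).
Iteration 5: join on id=1 -> n31 (id 1, parent=NULL, lvl 5).
Iteration 6: parent is NULL; no match; recursion stops.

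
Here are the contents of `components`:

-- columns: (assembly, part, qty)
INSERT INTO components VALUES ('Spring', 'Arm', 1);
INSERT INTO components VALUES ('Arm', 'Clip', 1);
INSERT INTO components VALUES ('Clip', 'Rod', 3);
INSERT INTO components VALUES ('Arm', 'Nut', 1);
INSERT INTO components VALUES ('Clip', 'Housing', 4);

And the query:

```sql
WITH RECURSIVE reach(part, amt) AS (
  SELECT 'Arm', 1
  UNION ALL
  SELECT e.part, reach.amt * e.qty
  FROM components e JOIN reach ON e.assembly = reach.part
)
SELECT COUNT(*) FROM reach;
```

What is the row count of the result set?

5

Base: (Arm, amt=1).
Iteration 1: components of {Arm} -> Clip = 1*1 = 1, Nut = 1*1 = 1.
Iteration 2: components of {Clip,Nut} -> Housing = 1*4 = 4, Rod = 1*3 = 3.
Iteration 3: no further components; recursion stops.
Total rows emitted: 5.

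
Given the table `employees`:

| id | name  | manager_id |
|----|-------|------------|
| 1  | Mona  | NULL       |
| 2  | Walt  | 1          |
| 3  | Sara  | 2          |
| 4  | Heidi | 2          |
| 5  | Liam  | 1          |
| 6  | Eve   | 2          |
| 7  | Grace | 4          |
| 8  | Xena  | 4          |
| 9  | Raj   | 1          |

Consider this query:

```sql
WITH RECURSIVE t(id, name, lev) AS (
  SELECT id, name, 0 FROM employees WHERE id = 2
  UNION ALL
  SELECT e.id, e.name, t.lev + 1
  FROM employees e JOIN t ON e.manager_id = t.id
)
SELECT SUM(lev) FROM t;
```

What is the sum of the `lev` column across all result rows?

Base: id=2 (Walt) at lev 0.
Iteration 1: rows with manager_id in {2} -> Sara (id 3, lev 1), Heidi (id 4, lev 1), Eve (id 6, lev 1).
Iteration 2: rows with manager_id in {3,4,6} -> Grace (id 7, lev 2), Xena (id 8, lev 2).
Iteration 3: no rows with manager_id in {7,8}; recursion stops.
SUM(lev) = 0 + 1 + 1 + 1 + 2 + 2 = 7.

7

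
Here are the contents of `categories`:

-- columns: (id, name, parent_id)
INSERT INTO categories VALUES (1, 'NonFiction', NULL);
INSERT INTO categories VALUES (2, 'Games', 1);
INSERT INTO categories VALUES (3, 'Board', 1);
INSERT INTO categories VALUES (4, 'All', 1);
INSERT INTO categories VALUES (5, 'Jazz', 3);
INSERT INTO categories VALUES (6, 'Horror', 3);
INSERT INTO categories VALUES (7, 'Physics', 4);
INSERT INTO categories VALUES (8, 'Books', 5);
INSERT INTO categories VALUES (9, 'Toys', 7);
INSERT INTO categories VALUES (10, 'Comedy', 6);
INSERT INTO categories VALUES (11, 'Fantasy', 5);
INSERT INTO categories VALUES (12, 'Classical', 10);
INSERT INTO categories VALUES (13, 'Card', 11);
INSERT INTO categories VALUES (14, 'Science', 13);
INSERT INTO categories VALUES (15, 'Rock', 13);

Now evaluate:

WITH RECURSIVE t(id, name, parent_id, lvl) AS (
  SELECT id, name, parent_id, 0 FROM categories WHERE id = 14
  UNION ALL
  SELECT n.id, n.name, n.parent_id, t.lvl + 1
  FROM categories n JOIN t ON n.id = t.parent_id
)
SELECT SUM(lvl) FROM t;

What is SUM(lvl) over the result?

15

Base: id=14 (Science), parent_id=13, lvl 0.
Iteration 1: join on id=13 -> Card (id 13, parent_id=11, lvl 1).
Iteration 2: join on id=11 -> Fantasy (id 11, parent_id=5, lvl 2).
Iteration 3: join on id=5 -> Jazz (id 5, parent_id=3, lvl 3).
Iteration 4: join on id=3 -> Board (id 3, parent_id=1, lvl 4).
Iteration 5: join on id=1 -> NonFiction (id 1, parent_id=NULL, lvl 5).
Iteration 6: parent_id is NULL; no match; recursion stops.
SUM(lvl) = 0 + 1 + 2 + 3 + 4 + 5 = 15.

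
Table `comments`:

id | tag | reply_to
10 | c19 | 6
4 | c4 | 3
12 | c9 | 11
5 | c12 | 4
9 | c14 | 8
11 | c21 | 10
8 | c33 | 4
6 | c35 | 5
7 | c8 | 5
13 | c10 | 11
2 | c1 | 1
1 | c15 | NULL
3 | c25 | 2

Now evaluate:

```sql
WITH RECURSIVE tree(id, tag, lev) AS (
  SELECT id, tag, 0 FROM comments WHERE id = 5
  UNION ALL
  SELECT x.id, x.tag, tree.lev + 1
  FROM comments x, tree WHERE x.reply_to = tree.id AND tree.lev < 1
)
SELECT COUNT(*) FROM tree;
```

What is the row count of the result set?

3

Base: id=5 (c12) at lev 0.
Iteration 1: rows with reply_to in {5} -> c35 (id 6, lev 1), c8 (id 7, lev 1).
Iteration 2: lev < 1 fails for all current rows; recursion stops.
Total rows emitted: 3.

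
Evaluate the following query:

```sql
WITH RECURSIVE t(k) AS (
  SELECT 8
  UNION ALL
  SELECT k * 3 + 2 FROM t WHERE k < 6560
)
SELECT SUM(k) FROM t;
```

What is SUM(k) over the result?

9830

Base: k=8.
Iteration 1: 8 < 6560 holds -> k = 8 * 3 + 2 = 26.
Iteration 2: 26 < 6560 holds -> k = 26 * 3 + 2 = 80.
Iteration 3: 80 < 6560 holds -> k = 80 * 3 + 2 = 242.
Iteration 4: 242 < 6560 holds -> k = 242 * 3 + 2 = 728.
Iteration 5: 728 < 6560 holds -> k = 728 * 3 + 2 = 2186.
Iteration 6: 2186 < 6560 holds -> k = 2186 * 3 + 2 = 6560.
Iteration 7: 6560 < 6560 fails; recursion stops.
SUM(k) = 8 + 26 + 80 + 242 + 728 + 2186 + 6560 = 9830.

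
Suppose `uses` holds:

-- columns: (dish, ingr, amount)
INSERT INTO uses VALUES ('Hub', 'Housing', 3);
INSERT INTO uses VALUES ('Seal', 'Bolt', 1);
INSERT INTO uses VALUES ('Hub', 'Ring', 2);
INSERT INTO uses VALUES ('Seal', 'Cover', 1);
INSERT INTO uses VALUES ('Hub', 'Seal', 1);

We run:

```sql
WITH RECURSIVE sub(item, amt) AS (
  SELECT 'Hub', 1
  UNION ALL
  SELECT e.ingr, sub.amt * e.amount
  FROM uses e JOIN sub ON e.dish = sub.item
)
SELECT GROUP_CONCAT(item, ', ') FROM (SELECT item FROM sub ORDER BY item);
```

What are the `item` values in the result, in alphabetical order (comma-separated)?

Base: (Hub, amt=1).
Iteration 1: components of {Hub} -> Housing = 1*3 = 3, Ring = 1*2 = 2, Seal = 1*1 = 1.
Iteration 2: components of {Housing,Ring,Seal} -> Bolt = 1*1 = 1, Cover = 1*1 = 1.
Iteration 3: no further components; recursion stops.

Bolt, Cover, Housing, Hub, Ring, Seal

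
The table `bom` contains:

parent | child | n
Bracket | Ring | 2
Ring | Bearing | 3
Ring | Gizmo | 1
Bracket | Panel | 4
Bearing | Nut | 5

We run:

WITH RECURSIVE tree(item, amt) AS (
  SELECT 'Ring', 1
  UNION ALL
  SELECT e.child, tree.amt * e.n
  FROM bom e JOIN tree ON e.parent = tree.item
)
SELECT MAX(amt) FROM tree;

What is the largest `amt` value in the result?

15

Base: (Ring, amt=1).
Iteration 1: components of {Ring} -> Bearing = 1*3 = 3, Gizmo = 1*1 = 1.
Iteration 2: components of {Bearing,Gizmo} -> Nut = 3*5 = 15.
Iteration 3: no further components; recursion stops.
amt values: 1, 3, 1, 15; the maximum is 15.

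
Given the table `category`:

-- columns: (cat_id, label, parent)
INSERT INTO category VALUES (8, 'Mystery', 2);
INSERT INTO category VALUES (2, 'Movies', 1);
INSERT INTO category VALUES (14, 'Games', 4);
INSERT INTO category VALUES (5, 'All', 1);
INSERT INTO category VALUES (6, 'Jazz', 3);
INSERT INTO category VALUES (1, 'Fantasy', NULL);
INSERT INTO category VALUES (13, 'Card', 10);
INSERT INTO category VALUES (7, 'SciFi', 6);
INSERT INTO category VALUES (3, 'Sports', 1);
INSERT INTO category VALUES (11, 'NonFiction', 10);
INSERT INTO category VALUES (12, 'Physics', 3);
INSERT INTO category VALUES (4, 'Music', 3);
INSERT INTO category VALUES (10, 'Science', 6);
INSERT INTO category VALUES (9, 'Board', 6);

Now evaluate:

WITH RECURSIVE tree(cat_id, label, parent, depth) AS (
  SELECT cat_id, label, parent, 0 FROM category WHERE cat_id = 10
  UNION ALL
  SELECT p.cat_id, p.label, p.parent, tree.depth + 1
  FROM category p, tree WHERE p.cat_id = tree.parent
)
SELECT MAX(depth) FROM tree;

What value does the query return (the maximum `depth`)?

Base: cat_id=10 (Science), parent=6, depth 0.
Iteration 1: join on cat_id=6 -> Jazz (id 6, parent=3, depth 1).
Iteration 2: join on cat_id=3 -> Sports (id 3, parent=1, depth 2).
Iteration 3: join on cat_id=1 -> Fantasy (id 1, parent=NULL, depth 3).
Iteration 4: parent is NULL; no match; recursion stops.
depth values: 0, 1, 2, 3; the maximum is 3.

3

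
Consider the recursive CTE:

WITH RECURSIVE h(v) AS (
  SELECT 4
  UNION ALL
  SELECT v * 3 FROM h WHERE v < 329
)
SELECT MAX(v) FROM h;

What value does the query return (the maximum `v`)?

Base: v=4.
Iteration 1: 4 < 329 holds -> v = 4 * 3 = 12.
Iteration 2: 12 < 329 holds -> v = 12 * 3 = 36.
Iteration 3: 36 < 329 holds -> v = 36 * 3 = 108.
Iteration 4: 108 < 329 holds -> v = 108 * 3 = 324.
Iteration 5: 324 < 329 holds -> v = 324 * 3 = 972.
Iteration 6: 972 < 329 fails; recursion stops.
v values: 4, 12, 36, 108, 324, 972; the maximum is 972.

972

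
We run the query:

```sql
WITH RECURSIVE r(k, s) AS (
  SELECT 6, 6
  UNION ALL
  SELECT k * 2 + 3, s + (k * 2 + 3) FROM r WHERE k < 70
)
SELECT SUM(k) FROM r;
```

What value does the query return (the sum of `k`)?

264

Base: k=6, s=6.
Iteration 1: 6 < 70 holds -> k = 6 * 2 + 3 = 15, s = 6 + 15 = 21.
Iteration 2: 15 < 70 holds -> k = 15 * 2 + 3 = 33, s = 21 + 33 = 54.
Iteration 3: 33 < 70 holds -> k = 33 * 2 + 3 = 69, s = 54 + 69 = 123.
Iteration 4: 69 < 70 holds -> k = 69 * 2 + 3 = 141, s = 123 + 141 = 264.
Iteration 5: 141 < 70 fails; recursion stops.
SUM(k) = 6 + 15 + 33 + 69 + 141 = 264.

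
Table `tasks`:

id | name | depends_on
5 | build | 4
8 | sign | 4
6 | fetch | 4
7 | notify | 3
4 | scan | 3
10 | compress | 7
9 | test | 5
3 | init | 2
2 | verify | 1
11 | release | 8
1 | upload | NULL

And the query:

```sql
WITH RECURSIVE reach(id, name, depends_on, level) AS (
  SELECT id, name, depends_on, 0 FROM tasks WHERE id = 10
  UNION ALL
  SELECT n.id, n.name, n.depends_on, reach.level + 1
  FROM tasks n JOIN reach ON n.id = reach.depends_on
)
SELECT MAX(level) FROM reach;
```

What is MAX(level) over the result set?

Base: id=10 (compress), depends_on=7, level 0.
Iteration 1: join on id=7 -> notify (id 7, depends_on=3, level 1).
Iteration 2: join on id=3 -> init (id 3, depends_on=2, level 2).
Iteration 3: join on id=2 -> verify (id 2, depends_on=1, level 3).
Iteration 4: join on id=1 -> upload (id 1, depends_on=NULL, level 4).
Iteration 5: depends_on is NULL; no match; recursion stops.
level values: 0, 1, 2, 3, 4; the maximum is 4.

4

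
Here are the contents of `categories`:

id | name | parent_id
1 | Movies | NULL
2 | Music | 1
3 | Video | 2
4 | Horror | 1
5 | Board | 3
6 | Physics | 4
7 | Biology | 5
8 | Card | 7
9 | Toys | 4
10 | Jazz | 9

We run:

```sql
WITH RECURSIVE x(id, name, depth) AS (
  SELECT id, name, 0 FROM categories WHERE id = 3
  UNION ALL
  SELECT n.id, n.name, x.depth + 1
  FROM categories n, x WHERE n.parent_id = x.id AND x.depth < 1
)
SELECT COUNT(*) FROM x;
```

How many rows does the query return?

Base: id=3 (Video) at depth 0.
Iteration 1: rows with parent_id in {3} -> Board (id 5, depth 1).
Iteration 2: depth < 1 fails for all current rows; recursion stops.
Total rows emitted: 2.

2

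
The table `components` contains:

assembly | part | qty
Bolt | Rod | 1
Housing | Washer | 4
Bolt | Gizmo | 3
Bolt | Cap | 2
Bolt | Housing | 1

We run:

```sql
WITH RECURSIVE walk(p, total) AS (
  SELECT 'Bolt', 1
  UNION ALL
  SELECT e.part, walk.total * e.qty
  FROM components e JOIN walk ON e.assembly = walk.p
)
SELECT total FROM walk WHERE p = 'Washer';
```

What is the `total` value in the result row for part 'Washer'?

Base: (Bolt, total=1).
Iteration 1: components of {Bolt} -> Cap = 1*2 = 2, Gizmo = 1*3 = 3, Housing = 1*1 = 1, Rod = 1*1 = 1.
Iteration 2: components of {Cap,Gizmo,Housing,Rod} -> Washer = 1*4 = 4.
Iteration 3: no further components; recursion stops.

4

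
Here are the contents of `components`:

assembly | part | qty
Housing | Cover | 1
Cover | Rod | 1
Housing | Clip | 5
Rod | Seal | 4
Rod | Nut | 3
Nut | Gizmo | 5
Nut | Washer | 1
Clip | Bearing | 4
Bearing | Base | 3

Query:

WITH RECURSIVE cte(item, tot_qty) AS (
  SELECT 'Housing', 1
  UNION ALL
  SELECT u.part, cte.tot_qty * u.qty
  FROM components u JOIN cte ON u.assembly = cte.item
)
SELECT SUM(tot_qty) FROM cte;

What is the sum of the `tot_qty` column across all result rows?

Base: (Housing, tot_qty=1).
Iteration 1: components of {Housing} -> Clip = 1*5 = 5, Cover = 1*1 = 1.
Iteration 2: components of {Clip,Cover} -> Bearing = 5*4 = 20, Rod = 1*1 = 1.
Iteration 3: components of {Bearing,Rod} -> Base = 20*3 = 60, Nut = 1*3 = 3, Seal = 1*4 = 4.
Iteration 4: components of {Base,Nut,Seal} -> Gizmo = 3*5 = 15, Washer = 3*1 = 3.
Iteration 5: no further components; recursion stops.
SUM(tot_qty) = 1 + 1 + 5 + 1 + 20 + 4 + 3 + 60 + 15 + 3 = 113.

113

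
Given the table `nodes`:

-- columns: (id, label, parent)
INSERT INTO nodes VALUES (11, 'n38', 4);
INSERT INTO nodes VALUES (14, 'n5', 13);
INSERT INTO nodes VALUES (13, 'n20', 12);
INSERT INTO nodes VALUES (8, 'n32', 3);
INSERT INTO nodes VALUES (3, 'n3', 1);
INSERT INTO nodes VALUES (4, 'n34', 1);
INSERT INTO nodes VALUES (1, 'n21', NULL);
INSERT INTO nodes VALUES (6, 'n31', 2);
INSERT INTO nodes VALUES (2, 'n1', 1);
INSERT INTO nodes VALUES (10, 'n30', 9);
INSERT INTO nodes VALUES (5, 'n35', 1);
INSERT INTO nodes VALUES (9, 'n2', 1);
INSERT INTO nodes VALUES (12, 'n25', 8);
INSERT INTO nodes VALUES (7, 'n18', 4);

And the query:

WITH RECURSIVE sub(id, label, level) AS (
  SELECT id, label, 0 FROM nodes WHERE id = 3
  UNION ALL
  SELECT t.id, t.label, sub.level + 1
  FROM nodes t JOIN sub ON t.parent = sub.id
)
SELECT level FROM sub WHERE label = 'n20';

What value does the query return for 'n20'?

3

Base: id=3 (n3) at level 0.
Iteration 1: rows with parent in {3} -> n32 (id 8, level 1).
Iteration 2: rows with parent in {8} -> n25 (id 12, level 2).
Iteration 3: rows with parent in {12} -> n20 (id 13, level 3).
Iteration 4: rows with parent in {13} -> n5 (id 14, level 4).
Iteration 5: no rows with parent in {14}; recursion stops.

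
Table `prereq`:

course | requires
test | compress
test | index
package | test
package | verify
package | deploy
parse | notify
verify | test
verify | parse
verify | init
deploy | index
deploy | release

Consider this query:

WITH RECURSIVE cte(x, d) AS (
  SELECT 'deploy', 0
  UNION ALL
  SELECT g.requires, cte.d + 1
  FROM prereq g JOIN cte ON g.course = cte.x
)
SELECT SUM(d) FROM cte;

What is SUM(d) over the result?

2

Base: (deploy, d=0).
Iteration 1: edges from {deploy} -> (index, d=1), (release, d=1).
Iteration 2: no outgoing edges from {index,release}; recursion stops.
SUM(d) = 0 + 1 + 1 = 2.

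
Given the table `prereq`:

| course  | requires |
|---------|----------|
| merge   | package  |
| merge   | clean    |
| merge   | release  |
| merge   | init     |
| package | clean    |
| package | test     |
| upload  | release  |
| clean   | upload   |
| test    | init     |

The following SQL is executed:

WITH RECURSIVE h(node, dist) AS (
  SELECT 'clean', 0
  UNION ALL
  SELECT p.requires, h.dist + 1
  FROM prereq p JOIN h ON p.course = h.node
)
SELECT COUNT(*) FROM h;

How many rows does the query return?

3

Base: (clean, dist=0).
Iteration 1: edges from {clean} -> (upload, dist=1).
Iteration 2: edges from {upload} -> (release, dist=2).
Iteration 3: no outgoing edges from {release}; recursion stops.
Total rows emitted: 3.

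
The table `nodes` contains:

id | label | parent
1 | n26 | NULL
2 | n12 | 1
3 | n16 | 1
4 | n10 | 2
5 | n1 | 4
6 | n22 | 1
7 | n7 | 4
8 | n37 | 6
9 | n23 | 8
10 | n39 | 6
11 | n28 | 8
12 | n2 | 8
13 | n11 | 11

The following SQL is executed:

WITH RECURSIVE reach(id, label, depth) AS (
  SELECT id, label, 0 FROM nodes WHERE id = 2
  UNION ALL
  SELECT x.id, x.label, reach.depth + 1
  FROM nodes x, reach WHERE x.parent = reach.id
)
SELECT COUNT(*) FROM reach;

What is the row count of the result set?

4

Base: id=2 (n12) at depth 0.
Iteration 1: rows with parent in {2} -> n10 (id 4, depth 1).
Iteration 2: rows with parent in {4} -> n1 (id 5, depth 2), n7 (id 7, depth 2).
Iteration 3: no rows with parent in {5,7}; recursion stops.
Total rows emitted: 4.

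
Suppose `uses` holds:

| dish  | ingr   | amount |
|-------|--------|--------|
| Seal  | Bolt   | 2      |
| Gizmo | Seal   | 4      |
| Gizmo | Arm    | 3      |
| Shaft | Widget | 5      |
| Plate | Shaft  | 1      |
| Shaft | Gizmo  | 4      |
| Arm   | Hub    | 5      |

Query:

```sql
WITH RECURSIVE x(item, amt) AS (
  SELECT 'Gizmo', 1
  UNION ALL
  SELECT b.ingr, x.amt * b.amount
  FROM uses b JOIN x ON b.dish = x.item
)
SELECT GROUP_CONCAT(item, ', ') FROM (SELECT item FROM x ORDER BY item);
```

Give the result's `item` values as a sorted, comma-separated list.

Arm, Bolt, Gizmo, Hub, Seal

Base: (Gizmo, amt=1).
Iteration 1: components of {Gizmo} -> Arm = 1*3 = 3, Seal = 1*4 = 4.
Iteration 2: components of {Arm,Seal} -> Bolt = 4*2 = 8, Hub = 3*5 = 15.
Iteration 3: no further components; recursion stops.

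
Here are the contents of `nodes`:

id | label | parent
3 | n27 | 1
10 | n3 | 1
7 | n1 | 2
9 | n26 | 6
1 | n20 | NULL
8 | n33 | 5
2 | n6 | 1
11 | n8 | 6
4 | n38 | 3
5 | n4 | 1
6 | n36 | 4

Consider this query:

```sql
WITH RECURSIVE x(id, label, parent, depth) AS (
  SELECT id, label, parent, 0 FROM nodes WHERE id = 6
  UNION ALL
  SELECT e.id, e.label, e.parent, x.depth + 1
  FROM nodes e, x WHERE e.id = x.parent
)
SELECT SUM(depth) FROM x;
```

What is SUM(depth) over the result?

6

Base: id=6 (n36), parent=4, depth 0.
Iteration 1: join on id=4 -> n38 (id 4, parent=3, depth 1).
Iteration 2: join on id=3 -> n27 (id 3, parent=1, depth 2).
Iteration 3: join on id=1 -> n20 (id 1, parent=NULL, depth 3).
Iteration 4: parent is NULL; no match; recursion stops.
SUM(depth) = 0 + 1 + 2 + 3 = 6.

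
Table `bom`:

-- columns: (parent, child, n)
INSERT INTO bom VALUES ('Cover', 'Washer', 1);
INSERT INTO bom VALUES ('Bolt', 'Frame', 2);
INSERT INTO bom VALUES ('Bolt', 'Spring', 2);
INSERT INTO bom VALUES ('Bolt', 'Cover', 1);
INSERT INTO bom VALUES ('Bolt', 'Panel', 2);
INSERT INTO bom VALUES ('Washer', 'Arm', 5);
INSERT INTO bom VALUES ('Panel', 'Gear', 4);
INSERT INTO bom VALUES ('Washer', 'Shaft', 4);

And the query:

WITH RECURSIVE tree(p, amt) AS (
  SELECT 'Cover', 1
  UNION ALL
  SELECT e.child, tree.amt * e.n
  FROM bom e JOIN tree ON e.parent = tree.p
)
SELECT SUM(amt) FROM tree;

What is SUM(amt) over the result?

11

Base: (Cover, amt=1).
Iteration 1: components of {Cover} -> Washer = 1*1 = 1.
Iteration 2: components of {Washer} -> Arm = 1*5 = 5, Shaft = 1*4 = 4.
Iteration 3: no further components; recursion stops.
SUM(amt) = 1 + 1 + 4 + 5 = 11.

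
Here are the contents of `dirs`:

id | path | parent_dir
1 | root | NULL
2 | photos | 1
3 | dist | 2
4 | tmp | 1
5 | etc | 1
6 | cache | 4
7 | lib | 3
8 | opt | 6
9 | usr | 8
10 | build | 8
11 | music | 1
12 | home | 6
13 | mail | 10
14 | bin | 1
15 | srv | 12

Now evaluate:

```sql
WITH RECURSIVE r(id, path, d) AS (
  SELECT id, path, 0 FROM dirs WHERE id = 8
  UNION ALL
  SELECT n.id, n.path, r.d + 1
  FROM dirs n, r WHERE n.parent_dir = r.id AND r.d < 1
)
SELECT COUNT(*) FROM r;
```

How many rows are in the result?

Base: id=8 (opt) at d 0.
Iteration 1: rows with parent_dir in {8} -> usr (id 9, d 1), build (id 10, d 1).
Iteration 2: d < 1 fails for all current rows; recursion stops.
Total rows emitted: 3.

3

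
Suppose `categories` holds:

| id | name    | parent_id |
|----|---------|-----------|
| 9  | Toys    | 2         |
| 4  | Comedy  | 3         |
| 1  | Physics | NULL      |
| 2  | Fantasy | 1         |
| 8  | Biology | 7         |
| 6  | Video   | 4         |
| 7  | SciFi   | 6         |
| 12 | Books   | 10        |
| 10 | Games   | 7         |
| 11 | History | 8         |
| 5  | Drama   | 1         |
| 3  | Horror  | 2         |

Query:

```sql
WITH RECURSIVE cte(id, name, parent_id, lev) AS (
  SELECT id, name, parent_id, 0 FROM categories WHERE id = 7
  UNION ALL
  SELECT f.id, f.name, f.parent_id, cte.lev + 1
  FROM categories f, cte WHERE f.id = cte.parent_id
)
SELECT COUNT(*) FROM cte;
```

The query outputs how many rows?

Base: id=7 (SciFi), parent_id=6, lev 0.
Iteration 1: join on id=6 -> Video (id 6, parent_id=4, lev 1).
Iteration 2: join on id=4 -> Comedy (id 4, parent_id=3, lev 2).
Iteration 3: join on id=3 -> Horror (id 3, parent_id=2, lev 3).
Iteration 4: join on id=2 -> Fantasy (id 2, parent_id=1, lev 4).
Iteration 5: join on id=1 -> Physics (id 1, parent_id=NULL, lev 5).
Iteration 6: parent_id is NULL; no match; recursion stops.
Total rows emitted: 6.

6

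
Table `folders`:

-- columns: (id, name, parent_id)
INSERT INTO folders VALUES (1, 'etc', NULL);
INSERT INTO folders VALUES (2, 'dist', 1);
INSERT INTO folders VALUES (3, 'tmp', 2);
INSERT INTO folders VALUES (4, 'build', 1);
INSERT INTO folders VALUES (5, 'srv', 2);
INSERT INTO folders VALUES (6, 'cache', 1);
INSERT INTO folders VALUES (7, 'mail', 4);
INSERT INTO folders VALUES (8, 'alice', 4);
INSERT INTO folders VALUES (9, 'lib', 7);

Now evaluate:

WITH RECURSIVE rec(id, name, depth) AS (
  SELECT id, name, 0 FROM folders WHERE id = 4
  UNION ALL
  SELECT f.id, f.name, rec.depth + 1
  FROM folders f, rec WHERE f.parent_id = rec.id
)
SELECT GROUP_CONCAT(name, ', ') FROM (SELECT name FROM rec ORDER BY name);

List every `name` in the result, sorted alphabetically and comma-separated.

Base: id=4 (build) at depth 0.
Iteration 1: rows with parent_id in {4} -> mail (id 7, depth 1), alice (id 8, depth 1).
Iteration 2: rows with parent_id in {7,8} -> lib (id 9, depth 2).
Iteration 3: no rows with parent_id in {9}; recursion stops.

alice, build, lib, mail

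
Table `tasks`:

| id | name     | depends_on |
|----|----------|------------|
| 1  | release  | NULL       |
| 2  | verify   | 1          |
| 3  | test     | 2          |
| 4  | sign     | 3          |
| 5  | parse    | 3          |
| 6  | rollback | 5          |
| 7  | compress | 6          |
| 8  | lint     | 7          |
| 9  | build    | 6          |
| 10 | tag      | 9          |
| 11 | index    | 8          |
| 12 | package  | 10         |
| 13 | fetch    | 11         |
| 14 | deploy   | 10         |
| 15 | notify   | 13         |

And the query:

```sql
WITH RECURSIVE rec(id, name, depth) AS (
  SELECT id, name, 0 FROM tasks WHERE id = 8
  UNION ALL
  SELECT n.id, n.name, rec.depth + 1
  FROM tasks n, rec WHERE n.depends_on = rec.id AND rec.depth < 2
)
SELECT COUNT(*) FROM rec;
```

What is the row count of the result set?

Base: id=8 (lint) at depth 0.
Iteration 1: rows with depends_on in {8} -> index (id 11, depth 1).
Iteration 2: rows with depends_on in {11} -> fetch (id 13, depth 2).
Iteration 3: depth < 2 fails for all current rows; recursion stops.
Total rows emitted: 3.

3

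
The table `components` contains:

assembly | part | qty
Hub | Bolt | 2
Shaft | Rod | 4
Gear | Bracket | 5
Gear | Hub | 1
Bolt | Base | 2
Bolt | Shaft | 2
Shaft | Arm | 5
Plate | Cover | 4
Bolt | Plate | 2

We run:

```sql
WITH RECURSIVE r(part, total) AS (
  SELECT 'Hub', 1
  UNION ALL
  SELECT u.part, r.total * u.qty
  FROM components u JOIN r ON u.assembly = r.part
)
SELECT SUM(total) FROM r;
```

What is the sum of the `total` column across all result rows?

Base: (Hub, total=1).
Iteration 1: components of {Hub} -> Bolt = 1*2 = 2.
Iteration 2: components of {Bolt} -> Base = 2*2 = 4, Plate = 2*2 = 4, Shaft = 2*2 = 4.
Iteration 3: components of {Base,Plate,Shaft} -> Arm = 4*5 = 20, Cover = 4*4 = 16, Rod = 4*4 = 16.
Iteration 4: no further components; recursion stops.
SUM(total) = 1 + 2 + 4 + 4 + 4 + 20 + 16 + 16 = 67.

67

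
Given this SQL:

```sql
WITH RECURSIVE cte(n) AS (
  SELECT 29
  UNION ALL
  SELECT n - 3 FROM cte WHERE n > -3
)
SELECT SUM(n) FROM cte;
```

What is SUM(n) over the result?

150

Base: n=29.
Iteration 1: 29 > -3 holds -> n = 29 - 3 = 26.
Iteration 2: 26 > -3 holds -> n = 26 - 3 = 23.
Iteration 3: 23 > -3 holds -> n = 23 - 3 = 20.
Iteration 4: 20 > -3 holds -> n = 20 - 3 = 17.
Iteration 5: 17 > -3 holds -> n = 17 - 3 = 14.
Iteration 6: 14 > -3 holds -> n = 14 - 3 = 11.
Iteration 7: 11 > -3 holds -> n = 11 - 3 = 8.
Iteration 8: 8 > -3 holds -> n = 8 - 3 = 5.
Iteration 9: 5 > -3 holds -> n = 5 - 3 = 2.
Iteration 10: 2 > -3 holds -> n = 2 - 3 = -1.
Iteration 11: -1 > -3 holds -> n = -1 - 3 = -4.
Iteration 12: -4 > -3 fails; recursion stops.
SUM(n) = 29 + 26 + 23 + 20 + 17 + 14 + 11 + 8 + 5 + 2 + -1 + -4 = 150.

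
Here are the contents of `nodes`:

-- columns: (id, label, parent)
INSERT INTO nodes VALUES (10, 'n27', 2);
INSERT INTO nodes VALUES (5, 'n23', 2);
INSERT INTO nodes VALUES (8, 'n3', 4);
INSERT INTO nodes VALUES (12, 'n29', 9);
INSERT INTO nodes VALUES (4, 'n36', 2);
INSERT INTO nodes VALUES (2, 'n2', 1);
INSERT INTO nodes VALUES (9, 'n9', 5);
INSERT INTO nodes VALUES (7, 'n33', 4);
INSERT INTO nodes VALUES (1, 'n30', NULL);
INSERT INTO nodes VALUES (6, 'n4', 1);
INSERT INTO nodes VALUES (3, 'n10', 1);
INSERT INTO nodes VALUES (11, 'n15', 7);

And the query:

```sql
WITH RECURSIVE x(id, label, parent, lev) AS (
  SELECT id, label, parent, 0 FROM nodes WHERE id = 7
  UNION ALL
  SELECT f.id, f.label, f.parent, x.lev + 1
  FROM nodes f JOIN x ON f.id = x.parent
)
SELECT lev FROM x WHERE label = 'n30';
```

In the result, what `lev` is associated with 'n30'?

Base: id=7 (n33), parent=4, lev 0.
Iteration 1: join on id=4 -> n36 (id 4, parent=2, lev 1).
Iteration 2: join on id=2 -> n2 (id 2, parent=1, lev 2).
Iteration 3: join on id=1 -> n30 (id 1, parent=NULL, lev 3).
Iteration 4: parent is NULL; no match; recursion stops.

3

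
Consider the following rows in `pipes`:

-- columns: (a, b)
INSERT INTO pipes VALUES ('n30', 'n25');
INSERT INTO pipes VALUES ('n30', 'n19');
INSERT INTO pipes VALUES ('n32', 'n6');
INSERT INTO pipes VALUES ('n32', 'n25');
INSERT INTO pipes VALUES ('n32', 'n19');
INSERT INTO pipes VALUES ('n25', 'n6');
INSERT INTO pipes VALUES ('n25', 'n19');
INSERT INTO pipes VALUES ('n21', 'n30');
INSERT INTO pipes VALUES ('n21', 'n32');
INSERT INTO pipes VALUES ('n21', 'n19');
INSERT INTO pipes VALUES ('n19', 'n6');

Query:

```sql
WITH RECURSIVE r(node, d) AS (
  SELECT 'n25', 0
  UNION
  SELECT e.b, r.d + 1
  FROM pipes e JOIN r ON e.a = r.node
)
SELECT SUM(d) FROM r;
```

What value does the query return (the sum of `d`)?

4

Base: (n25, d=0).
Iteration 1: edges from {n25} -> (n19, d=1), (n6, d=1).
Iteration 2: edges from {n19,n6} -> (n6, d=2).
Iteration 3: no outgoing edges from {n6}; recursion stops.
SUM(d) = 0 + 1 + 1 + 2 = 4.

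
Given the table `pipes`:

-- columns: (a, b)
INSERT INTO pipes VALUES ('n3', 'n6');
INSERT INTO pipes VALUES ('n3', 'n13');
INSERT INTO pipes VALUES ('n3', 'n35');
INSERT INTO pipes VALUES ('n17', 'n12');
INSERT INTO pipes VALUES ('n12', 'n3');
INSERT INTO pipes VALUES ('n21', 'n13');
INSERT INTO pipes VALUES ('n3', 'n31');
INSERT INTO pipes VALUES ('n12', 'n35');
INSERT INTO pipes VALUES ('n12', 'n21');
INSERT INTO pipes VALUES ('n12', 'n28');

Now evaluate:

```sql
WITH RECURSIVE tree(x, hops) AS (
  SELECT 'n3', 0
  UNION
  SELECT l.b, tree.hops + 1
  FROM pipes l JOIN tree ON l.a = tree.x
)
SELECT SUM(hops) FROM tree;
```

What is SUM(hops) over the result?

4

Base: (n3, hops=0).
Iteration 1: edges from {n3} -> (n13, hops=1), (n31, hops=1), (n35, hops=1), (n6, hops=1).
Iteration 2: no outgoing edges from {n13,n31,n35,n6}; recursion stops.
SUM(hops) = 0 + 1 + 1 + 1 + 1 = 4.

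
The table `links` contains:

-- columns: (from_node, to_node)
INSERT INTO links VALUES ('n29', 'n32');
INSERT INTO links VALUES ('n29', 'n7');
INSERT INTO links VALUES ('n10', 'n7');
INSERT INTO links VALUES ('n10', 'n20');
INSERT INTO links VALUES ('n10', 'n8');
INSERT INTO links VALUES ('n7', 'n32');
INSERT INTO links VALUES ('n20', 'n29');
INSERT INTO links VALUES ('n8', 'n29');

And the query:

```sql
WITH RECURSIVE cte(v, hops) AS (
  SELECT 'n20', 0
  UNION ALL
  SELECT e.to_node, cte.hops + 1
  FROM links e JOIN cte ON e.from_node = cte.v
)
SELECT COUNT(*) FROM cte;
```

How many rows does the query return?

Base: (n20, hops=0).
Iteration 1: edges from {n20} -> (n29, hops=1).
Iteration 2: edges from {n29} -> (n32, hops=2), (n7, hops=2).
Iteration 3: edges from {n32,n7} -> (n32, hops=3).
Iteration 4: no outgoing edges from {n32}; recursion stops.
Total rows emitted: 5.

5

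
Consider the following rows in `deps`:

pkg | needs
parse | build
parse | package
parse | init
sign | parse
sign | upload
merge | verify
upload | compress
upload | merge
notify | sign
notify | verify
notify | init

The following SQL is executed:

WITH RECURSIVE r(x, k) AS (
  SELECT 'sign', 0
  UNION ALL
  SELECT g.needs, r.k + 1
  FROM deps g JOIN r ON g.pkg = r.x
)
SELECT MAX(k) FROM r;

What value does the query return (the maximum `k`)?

Base: (sign, k=0).
Iteration 1: edges from {sign} -> (parse, k=1), (upload, k=1).
Iteration 2: edges from {parse,upload} -> (build, k=2), (compress, k=2), (init, k=2), (merge, k=2), (package, k=2).
Iteration 3: edges from {build,compress,init,merge,package} -> (verify, k=3).
Iteration 4: no outgoing edges from {verify}; recursion stops.
k values: 0, 1, 1, 2, 2, 2, 2, 2, 3; the maximum is 3.

3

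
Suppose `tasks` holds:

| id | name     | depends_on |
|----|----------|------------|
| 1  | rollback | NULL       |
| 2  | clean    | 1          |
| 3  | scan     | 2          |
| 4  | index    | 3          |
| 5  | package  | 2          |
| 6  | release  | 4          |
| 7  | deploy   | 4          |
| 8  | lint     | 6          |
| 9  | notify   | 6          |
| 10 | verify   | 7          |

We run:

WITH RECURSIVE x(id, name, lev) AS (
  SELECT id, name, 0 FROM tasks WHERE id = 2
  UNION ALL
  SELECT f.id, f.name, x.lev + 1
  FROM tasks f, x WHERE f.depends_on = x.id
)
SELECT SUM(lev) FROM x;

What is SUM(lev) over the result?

Base: id=2 (clean) at lev 0.
Iteration 1: rows with depends_on in {2} -> scan (id 3, lev 1), package (id 5, lev 1).
Iteration 2: rows with depends_on in {3,5} -> index (id 4, lev 2).
Iteration 3: rows with depends_on in {4} -> release (id 6, lev 3), deploy (id 7, lev 3).
Iteration 4: rows with depends_on in {6,7} -> lint (id 8, lev 4), notify (id 9, lev 4), verify (id 10, lev 4).
Iteration 5: no rows with depends_on in {8,9,10}; recursion stops.
SUM(lev) = 0 + 1 + 1 + 2 + 3 + 3 + 4 + 4 + 4 = 22.

22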